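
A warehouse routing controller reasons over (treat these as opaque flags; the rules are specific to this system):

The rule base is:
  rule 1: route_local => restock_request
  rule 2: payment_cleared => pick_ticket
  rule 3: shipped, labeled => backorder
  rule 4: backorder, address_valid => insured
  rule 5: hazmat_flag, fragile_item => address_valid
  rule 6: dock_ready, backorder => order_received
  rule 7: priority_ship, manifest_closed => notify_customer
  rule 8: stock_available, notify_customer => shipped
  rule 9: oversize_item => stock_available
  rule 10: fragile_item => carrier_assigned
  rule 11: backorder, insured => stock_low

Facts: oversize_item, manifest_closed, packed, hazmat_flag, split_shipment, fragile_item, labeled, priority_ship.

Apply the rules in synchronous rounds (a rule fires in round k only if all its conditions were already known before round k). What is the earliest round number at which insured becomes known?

Round 1: rule 5 [hazmat_flag, fragile_item => address_valid]; rule 7 [priority_ship, manifest_closed => notify_customer]; rule 9 [oversize_item => stock_available]; rule 10 [fragile_item => carrier_assigned]. Adds address_valid, notify_customer, stock_available, carrier_assigned.
Round 2: rule 8 [stock_available, notify_customer => shipped]. Adds shipped.
Round 3: rule 3 [shipped, labeled => backorder]. Adds backorder.
Round 4: rule 4 [backorder, address_valid => insured]. Adds insured.
insured first appears in round 4.

4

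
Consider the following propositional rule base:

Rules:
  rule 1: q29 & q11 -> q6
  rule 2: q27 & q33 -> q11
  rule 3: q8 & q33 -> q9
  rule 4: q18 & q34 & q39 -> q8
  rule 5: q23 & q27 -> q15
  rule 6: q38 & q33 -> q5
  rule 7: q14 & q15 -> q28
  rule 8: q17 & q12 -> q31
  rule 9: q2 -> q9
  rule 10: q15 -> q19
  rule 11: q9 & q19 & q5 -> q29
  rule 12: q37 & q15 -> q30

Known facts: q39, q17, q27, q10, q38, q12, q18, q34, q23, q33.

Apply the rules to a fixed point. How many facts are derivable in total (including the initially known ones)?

19

Round 1 — rule 2, rule 4, rule 5, rule 6, rule 8, derive q11, q8, q15, q5, q31.
Round 2 — rule 3, rule 10, derive q9, q19.
Round 3 — rule 11, derive q29.
Round 4 — rule 1, derive q6.
Closure: {q10, q11, q12, q15, q17, q18, q19, q23, q27, q29, q31, q33, q34, q38, q39, q5, q6, q8, q9} — 19 facts.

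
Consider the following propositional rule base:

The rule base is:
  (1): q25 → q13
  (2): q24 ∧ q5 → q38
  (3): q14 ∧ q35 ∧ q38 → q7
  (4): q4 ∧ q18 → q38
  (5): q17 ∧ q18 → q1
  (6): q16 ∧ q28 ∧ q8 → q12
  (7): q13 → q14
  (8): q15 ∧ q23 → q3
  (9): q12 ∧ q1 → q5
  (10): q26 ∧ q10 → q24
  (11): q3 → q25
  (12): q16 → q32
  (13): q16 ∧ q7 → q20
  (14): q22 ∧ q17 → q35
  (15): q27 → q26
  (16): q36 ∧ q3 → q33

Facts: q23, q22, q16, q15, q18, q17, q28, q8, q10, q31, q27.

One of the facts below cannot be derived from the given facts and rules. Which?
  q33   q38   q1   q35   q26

q33

Round 1 fires (5), (6), (8), (12), (14), (15), giving q1, q12, q3, q32, q35, q26.
Round 2 fires (9), (10), (11), giving q5, q24, q25.
Round 3 fires (1), (2), giving q13, q38.
Round 4 fires (7), giving q14.
Round 5 fires (3), giving q7.
Round 6 fires (13), giving q20.
Derived: q26 (round 1), q1 (round 1), q38 (round 3), q35 (round 1). q33 never appears in any round.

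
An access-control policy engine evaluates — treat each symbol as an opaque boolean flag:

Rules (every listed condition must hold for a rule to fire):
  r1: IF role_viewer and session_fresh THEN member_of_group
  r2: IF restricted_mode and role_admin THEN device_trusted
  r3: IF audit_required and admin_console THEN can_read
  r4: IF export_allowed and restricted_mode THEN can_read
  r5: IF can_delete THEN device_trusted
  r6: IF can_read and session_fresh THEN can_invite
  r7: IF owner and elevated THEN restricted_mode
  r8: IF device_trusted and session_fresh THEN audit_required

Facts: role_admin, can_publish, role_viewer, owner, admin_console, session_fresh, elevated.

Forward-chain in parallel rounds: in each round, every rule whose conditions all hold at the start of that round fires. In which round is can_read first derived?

Round 1 — r1, r7, derive member_of_group, restricted_mode.
Round 2 — r2, derive device_trusted.
Round 3 — r8, derive audit_required.
Round 4 — r3, derive can_read.
can_read first appears in round 4.

4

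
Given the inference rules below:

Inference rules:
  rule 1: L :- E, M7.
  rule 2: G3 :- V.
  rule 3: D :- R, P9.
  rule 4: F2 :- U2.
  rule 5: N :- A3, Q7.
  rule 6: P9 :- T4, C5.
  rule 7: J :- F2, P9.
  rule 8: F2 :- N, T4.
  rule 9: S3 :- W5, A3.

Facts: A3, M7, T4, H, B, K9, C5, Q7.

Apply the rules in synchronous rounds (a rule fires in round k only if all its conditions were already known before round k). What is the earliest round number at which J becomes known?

3

[1] rule 5 [N :- A3, Q7.]; rule 6 [P9 :- T4, C5.]. ⇒ new: N, P9.
[2] rule 8 [F2 :- N, T4.]. ⇒ new: F2.
[3] rule 7 [J :- F2, P9.]. ⇒ new: J.
J first appears in round 3.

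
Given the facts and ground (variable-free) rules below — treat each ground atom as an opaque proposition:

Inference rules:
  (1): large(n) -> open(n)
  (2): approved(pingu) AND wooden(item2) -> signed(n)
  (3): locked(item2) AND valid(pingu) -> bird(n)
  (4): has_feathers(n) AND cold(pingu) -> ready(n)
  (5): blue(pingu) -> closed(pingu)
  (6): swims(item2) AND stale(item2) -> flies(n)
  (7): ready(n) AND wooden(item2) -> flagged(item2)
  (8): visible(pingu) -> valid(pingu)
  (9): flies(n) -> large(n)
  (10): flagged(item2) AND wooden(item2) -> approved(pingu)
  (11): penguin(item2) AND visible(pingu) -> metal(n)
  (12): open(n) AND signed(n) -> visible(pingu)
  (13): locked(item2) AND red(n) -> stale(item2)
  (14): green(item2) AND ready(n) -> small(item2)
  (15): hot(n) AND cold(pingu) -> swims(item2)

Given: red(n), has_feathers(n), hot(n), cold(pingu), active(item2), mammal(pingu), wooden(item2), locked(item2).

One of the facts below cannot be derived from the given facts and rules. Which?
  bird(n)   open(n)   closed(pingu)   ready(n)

Round 1: (4) [has_feathers(n) AND cold(pingu) -> ready(n)]; (13) [locked(item2) AND red(n) -> stale(item2)]; (15) [hot(n) AND cold(pingu) -> swims(item2)]. Adds ready(n), stale(item2), swims(item2).
Round 2: (6) [swims(item2) AND stale(item2) -> flies(n)]; (7) [ready(n) AND wooden(item2) -> flagged(item2)]. Adds flies(n), flagged(item2).
Round 3: (9) [flies(n) -> large(n)]; (10) [flagged(item2) AND wooden(item2) -> approved(pingu)]. Adds large(n), approved(pingu).
Round 4: (1) [large(n) -> open(n)]; (2) [approved(pingu) AND wooden(item2) -> signed(n)]. Adds open(n), signed(n).
Round 5: (12) [open(n) AND signed(n) -> visible(pingu)]. Adds visible(pingu).
Round 6: (8) [visible(pingu) -> valid(pingu)]. Adds valid(pingu).
Round 7: (3) [locked(item2) AND valid(pingu) -> bird(n)]. Adds bird(n).
Derived: open(n) (round 4), ready(n) (round 1), bird(n) (round 7). closed(pingu) never appears in any round.

closed(pingu)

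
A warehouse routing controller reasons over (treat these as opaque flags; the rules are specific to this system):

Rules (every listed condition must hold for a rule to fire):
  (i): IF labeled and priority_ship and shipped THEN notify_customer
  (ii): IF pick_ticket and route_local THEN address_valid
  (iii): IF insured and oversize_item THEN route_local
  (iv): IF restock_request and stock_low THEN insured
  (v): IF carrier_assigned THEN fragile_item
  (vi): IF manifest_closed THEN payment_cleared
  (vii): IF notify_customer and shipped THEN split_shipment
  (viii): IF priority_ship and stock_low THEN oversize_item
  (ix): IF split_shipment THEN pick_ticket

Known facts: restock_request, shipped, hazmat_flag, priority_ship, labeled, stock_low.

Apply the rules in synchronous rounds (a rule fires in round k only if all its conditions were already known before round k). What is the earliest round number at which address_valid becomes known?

4

[1] (i) [IF labeled and priority_ship and shipped THEN notify_customer]; (iv) [IF restock_request and stock_low THEN insured]; (viii) [IF priority_ship and stock_low THEN oversize_item]. ⇒ new: notify_customer, insured, oversize_item.
[2] (iii) [IF insured and oversize_item THEN route_local]; (vii) [IF notify_customer and shipped THEN split_shipment]. ⇒ new: route_local, split_shipment.
[3] (ix) [IF split_shipment THEN pick_ticket]. ⇒ new: pick_ticket.
[4] (ii) [IF pick_ticket and route_local THEN address_valid]. ⇒ new: address_valid.
address_valid first appears in round 4.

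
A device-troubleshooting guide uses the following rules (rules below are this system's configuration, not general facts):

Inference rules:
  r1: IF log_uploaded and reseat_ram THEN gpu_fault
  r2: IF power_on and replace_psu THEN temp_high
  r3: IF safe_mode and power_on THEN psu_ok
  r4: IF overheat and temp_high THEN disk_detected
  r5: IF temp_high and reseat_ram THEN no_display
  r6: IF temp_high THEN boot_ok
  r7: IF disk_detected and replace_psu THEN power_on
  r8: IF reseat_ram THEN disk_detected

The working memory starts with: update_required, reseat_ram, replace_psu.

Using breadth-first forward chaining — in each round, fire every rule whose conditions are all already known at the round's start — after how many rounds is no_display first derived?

Round 1 — r8, derive disk_detected.
Round 2 — r7, derive power_on.
Round 3 — r2, derive temp_high.
Round 4 — r5, r6, derive no_display, boot_ok.
no_display first appears in round 4.

4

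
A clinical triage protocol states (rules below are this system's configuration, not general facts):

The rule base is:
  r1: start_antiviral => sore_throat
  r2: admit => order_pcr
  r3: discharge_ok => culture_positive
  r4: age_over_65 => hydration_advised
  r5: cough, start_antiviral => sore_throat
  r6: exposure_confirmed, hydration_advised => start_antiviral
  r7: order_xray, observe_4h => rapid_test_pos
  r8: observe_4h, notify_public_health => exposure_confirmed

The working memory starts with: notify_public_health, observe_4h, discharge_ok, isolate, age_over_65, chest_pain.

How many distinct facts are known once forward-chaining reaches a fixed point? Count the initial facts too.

[1] r3 [discharge_ok => culture_positive]; r4 [age_over_65 => hydration_advised]; r8 [observe_4h, notify_public_health => exposure_confirmed]. ⇒ new: culture_positive, hydration_advised, exposure_confirmed.
[2] r6 [exposure_confirmed, hydration_advised => start_antiviral]. ⇒ new: start_antiviral.
[3] r1 [start_antiviral => sore_throat]. ⇒ new: sore_throat.
Closure: {age_over_65, chest_pain, culture_positive, discharge_ok, exposure_confirmed, hydration_advised, isolate, notify_public_health, observe_4h, sore_throat, start_antiviral} — 11 facts.

11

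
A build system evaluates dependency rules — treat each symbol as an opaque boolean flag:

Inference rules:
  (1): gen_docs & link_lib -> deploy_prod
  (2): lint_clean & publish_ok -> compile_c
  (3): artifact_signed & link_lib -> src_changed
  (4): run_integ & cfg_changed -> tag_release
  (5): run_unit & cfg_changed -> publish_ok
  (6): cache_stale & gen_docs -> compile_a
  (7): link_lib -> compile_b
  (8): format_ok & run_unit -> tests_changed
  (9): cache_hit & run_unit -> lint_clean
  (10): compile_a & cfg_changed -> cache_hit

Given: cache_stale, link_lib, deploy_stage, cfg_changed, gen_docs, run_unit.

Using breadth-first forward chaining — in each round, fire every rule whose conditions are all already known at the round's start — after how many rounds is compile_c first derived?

4

Round 1: (1) [gen_docs & link_lib -> deploy_prod]; (5) [run_unit & cfg_changed -> publish_ok]; (6) [cache_stale & gen_docs -> compile_a]; (7) [link_lib -> compile_b]. New: deploy_prod, publish_ok, compile_a, compile_b.
Round 2: (10) [compile_a & cfg_changed -> cache_hit]. New: cache_hit.
Round 3: (9) [cache_hit & run_unit -> lint_clean]. New: lint_clean.
Round 4: (2) [lint_clean & publish_ok -> compile_c]. New: compile_c.
compile_c first appears in round 4.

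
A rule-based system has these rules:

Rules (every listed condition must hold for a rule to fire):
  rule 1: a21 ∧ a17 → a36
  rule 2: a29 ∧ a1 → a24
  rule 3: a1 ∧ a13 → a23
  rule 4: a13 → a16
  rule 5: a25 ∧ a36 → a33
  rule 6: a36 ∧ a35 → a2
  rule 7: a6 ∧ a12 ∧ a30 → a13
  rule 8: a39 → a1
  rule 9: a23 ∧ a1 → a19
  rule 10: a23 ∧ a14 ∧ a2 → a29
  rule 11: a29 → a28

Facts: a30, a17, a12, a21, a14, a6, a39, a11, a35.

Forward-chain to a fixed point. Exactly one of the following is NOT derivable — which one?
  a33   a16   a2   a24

a33

[1] rule 1 [a21 ∧ a17 → a36]; rule 7 [a6 ∧ a12 ∧ a30 → a13]; rule 8 [a39 → a1]. ⇒ new: a36, a13, a1.
[2] rule 3 [a1 ∧ a13 → a23]; rule 4 [a13 → a16]; rule 6 [a36 ∧ a35 → a2]. ⇒ new: a23, a16, a2.
[3] rule 9 [a23 ∧ a1 → a19]; rule 10 [a23 ∧ a14 ∧ a2 → a29]. ⇒ new: a19, a29.
[4] rule 2 [a29 ∧ a1 → a24]; rule 11 [a29 → a28]. ⇒ new: a24, a28.
Derived: a2 (round 2), a16 (round 2), a24 (round 4). a33 never appears in any round.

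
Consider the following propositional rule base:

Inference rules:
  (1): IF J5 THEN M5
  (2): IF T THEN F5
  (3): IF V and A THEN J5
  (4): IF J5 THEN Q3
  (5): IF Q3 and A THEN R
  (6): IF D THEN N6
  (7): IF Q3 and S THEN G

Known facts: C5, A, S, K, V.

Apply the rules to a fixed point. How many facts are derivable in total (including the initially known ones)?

10

Round 1 — (3), derive J5.
Round 2 — (1), (4), derive M5, Q3.
Round 3 — (5), (7), derive R, G.
Closure: {A, C5, G, J5, K, M5, Q3, R, S, V} — 10 facts.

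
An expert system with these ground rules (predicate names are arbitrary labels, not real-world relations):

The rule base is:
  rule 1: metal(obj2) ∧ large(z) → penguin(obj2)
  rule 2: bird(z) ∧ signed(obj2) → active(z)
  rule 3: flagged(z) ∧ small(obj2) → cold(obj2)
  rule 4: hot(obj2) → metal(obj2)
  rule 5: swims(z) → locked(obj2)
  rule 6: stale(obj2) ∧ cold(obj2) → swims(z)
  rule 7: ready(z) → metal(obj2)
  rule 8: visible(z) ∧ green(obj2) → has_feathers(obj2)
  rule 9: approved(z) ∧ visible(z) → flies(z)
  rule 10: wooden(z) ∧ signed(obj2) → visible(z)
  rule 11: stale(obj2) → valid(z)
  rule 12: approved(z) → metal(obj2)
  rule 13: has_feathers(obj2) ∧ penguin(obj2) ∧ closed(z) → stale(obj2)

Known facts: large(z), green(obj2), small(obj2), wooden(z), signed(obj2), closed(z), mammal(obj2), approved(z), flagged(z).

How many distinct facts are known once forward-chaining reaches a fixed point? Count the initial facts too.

19

Round 1 fires rule 3, rule 10, rule 12, giving cold(obj2), visible(z), metal(obj2).
Round 2 fires rule 1, rule 8, rule 9, giving penguin(obj2), has_feathers(obj2), flies(z).
Round 3 fires rule 13, giving stale(obj2).
Round 4 fires rule 6, rule 11, giving swims(z), valid(z).
Round 5 fires rule 5, giving locked(obj2).
Closure: {approved(z), closed(z), cold(obj2), flagged(z), flies(z), green(obj2), has_feathers(obj2), large(z), locked(obj2), mammal(obj2), metal(obj2), penguin(obj2), signed(obj2), small(obj2), stale(obj2), swims(z), valid(z), visible(z), wooden(z)} — 19 facts.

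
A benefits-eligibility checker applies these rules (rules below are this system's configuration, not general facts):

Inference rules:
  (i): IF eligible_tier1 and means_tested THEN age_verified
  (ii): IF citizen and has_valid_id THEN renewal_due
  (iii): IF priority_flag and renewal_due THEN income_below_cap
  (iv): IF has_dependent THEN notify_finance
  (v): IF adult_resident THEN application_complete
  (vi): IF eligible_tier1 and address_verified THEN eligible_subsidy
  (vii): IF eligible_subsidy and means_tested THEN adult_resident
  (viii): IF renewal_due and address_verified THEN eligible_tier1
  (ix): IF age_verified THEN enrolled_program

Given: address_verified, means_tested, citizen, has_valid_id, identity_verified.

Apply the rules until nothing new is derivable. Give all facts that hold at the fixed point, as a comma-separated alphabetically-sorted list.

Round 1 fires (ii), giving renewal_due.
Round 2 fires (viii), giving eligible_tier1.
Round 3 fires (i), (vi), giving age_verified, eligible_subsidy.
Round 4 fires (vii), (ix), giving adult_resident, enrolled_program.
Round 5 fires (v), giving application_complete.

address_verified, adult_resident, age_verified, application_complete, citizen, eligible_subsidy, eligible_tier1, enrolled_program, has_valid_id, identity_verified, means_tested, renewal_due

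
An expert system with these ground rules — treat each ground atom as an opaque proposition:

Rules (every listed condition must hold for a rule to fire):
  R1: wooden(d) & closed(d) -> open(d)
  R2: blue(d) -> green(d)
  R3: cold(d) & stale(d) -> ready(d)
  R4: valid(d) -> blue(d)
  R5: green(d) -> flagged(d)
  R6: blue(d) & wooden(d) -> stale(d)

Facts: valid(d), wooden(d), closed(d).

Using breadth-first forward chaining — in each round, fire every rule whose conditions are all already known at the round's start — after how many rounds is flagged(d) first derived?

Round 1 — R1, R4, derive open(d), blue(d).
Round 2 — R2, R6, derive green(d), stale(d).
Round 3 — R5, derive flagged(d).
flagged(d) first appears in round 3.

3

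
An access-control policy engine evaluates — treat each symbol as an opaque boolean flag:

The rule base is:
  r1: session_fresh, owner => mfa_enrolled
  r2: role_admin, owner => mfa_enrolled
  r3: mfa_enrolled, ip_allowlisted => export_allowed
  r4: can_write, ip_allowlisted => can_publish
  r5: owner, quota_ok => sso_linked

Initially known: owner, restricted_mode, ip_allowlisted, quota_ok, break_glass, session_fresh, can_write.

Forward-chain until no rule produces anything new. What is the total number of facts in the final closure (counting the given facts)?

11

Round 1 fires r1, r4, r5, giving mfa_enrolled, can_publish, sso_linked.
Round 2 fires r3, giving export_allowed.
Closure: {break_glass, can_publish, can_write, export_allowed, ip_allowlisted, mfa_enrolled, owner, quota_ok, restricted_mode, session_fresh, sso_linked} — 11 facts.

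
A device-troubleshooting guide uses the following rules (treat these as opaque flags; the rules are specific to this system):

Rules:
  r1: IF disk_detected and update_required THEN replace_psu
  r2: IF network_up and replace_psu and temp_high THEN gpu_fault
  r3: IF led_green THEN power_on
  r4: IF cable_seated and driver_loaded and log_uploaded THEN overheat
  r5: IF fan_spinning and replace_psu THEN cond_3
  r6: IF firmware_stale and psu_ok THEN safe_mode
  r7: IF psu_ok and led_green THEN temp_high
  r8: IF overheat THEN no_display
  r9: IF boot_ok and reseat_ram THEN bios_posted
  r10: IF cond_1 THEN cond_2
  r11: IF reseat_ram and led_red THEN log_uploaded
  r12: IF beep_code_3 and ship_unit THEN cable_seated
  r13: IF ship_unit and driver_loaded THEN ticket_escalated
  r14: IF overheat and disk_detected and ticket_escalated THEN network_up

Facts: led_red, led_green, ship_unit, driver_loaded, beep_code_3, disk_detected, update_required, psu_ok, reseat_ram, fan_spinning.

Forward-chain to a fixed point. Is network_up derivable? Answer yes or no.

yes

Round 1: r1 [IF disk_detected and update_required THEN replace_psu]; r3 [IF led_green THEN power_on]; r7 [IF psu_ok and led_green THEN temp_high]; r11 [IF reseat_ram and led_red THEN log_uploaded]; r12 [IF beep_code_3 and ship_unit THEN cable_seated]; r13 [IF ship_unit and driver_loaded THEN ticket_escalated]. New: replace_psu, power_on, temp_high, log_uploaded, cable_seated, ticket_escalated.
Round 2: r4 [IF cable_seated and driver_loaded and log_uploaded THEN overheat]; r5 [IF fan_spinning and replace_psu THEN cond_3]. New: overheat, cond_3.
Round 3: r8 [IF overheat THEN no_display]; r14 [IF overheat and disk_detected and ticket_escalated THEN network_up]. New: no_display, network_up.
Round 4: r2 [IF network_up and replace_psu and temp_high THEN gpu_fault]. New: gpu_fault.
network_up appears in round 3, so it is derivable.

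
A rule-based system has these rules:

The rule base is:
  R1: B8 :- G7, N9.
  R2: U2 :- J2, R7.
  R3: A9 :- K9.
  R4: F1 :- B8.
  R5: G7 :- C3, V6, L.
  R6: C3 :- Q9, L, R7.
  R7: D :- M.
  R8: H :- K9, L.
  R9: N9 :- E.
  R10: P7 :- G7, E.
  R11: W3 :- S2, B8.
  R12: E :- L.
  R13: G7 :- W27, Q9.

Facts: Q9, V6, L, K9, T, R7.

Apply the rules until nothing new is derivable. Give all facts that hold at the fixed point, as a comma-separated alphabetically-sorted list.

Round 1: R3 [A9 :- K9.]; R6 [C3 :- Q9, L, R7.]; R8 [H :- K9, L.]; R12 [E :- L.]. Adds A9, C3, H, E.
Round 2: R5 [G7 :- C3, V6, L.]; R9 [N9 :- E.]. Adds G7, N9.
Round 3: R1 [B8 :- G7, N9.]; R10 [P7 :- G7, E.]. Adds B8, P7.
Round 4: R4 [F1 :- B8.]. Adds F1.

A9, B8, C3, E, F1, G7, H, K9, L, N9, P7, Q9, R7, T, V6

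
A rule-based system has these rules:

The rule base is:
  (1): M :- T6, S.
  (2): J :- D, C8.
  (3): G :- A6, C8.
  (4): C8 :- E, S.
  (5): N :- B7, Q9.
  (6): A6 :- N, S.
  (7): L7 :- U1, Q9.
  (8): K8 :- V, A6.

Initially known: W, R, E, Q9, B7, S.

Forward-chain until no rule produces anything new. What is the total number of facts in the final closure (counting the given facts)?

10

Round 1: (4) [C8 :- E, S.]; (5) [N :- B7, Q9.]. Adds C8, N.
Round 2: (6) [A6 :- N, S.]. Adds A6.
Round 3: (3) [G :- A6, C8.]. Adds G.
Closure: {A6, B7, C8, E, G, N, Q9, R, S, W} — 10 facts.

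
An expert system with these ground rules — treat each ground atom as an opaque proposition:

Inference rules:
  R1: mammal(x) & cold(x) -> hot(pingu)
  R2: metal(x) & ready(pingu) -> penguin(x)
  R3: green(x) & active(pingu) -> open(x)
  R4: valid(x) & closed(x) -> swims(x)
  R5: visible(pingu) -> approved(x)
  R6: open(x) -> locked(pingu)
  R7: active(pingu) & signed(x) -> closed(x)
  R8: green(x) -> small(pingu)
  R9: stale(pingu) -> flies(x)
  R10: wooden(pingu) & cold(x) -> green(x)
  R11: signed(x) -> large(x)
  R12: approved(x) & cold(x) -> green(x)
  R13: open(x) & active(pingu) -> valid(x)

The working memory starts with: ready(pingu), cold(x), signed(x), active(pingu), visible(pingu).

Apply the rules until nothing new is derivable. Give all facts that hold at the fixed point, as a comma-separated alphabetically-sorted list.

active(pingu), approved(x), closed(x), cold(x), green(x), large(x), locked(pingu), open(x), ready(pingu), signed(x), small(pingu), swims(x), valid(x), visible(pingu)

Round 1: R5 [visible(pingu) -> approved(x)]; R7 [active(pingu) & signed(x) -> closed(x)]; R11 [signed(x) -> large(x)]. New: approved(x), closed(x), large(x).
Round 2: R12 [approved(x) & cold(x) -> green(x)]. New: green(x).
Round 3: R3 [green(x) & active(pingu) -> open(x)]; R8 [green(x) -> small(pingu)]. New: open(x), small(pingu).
Round 4: R6 [open(x) -> locked(pingu)]; R13 [open(x) & active(pingu) -> valid(x)]. New: locked(pingu), valid(x).
Round 5: R4 [valid(x) & closed(x) -> swims(x)]. New: swims(x).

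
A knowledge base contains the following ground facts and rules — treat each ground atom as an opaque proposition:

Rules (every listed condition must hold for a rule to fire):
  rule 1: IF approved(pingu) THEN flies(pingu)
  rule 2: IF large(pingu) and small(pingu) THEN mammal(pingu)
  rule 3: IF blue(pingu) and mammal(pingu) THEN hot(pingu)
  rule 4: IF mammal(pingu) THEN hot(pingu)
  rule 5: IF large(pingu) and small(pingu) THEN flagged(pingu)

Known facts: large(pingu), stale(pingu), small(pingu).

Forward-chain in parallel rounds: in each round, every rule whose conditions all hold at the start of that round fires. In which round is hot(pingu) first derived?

Round 1: rule 2 [IF large(pingu) and small(pingu) THEN mammal(pingu)]; rule 5 [IF large(pingu) and small(pingu) THEN flagged(pingu)]. Adds mammal(pingu), flagged(pingu).
Round 2: rule 4 [IF mammal(pingu) THEN hot(pingu)]. Adds hot(pingu).
hot(pingu) first appears in round 2.

2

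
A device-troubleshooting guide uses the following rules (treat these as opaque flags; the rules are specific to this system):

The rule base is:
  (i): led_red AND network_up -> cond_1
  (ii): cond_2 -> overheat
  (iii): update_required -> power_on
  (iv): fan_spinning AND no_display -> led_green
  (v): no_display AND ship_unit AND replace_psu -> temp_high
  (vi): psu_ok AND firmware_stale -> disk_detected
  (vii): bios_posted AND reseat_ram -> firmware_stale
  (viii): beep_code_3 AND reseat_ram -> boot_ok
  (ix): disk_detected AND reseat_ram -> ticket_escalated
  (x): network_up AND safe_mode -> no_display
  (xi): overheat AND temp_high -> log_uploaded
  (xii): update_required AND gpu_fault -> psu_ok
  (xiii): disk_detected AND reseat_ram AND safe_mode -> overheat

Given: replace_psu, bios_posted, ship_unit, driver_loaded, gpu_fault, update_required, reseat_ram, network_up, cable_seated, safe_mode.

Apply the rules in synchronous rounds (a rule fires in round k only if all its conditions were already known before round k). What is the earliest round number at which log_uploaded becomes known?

4

Round 1 — (iii), (vii), (x), (xii), derive power_on, firmware_stale, no_display, psu_ok.
Round 2 — (v), (vi), derive temp_high, disk_detected.
Round 3 — (ix), (xiii), derive ticket_escalated, overheat.
Round 4 — (xi), derive log_uploaded.
log_uploaded first appears in round 4.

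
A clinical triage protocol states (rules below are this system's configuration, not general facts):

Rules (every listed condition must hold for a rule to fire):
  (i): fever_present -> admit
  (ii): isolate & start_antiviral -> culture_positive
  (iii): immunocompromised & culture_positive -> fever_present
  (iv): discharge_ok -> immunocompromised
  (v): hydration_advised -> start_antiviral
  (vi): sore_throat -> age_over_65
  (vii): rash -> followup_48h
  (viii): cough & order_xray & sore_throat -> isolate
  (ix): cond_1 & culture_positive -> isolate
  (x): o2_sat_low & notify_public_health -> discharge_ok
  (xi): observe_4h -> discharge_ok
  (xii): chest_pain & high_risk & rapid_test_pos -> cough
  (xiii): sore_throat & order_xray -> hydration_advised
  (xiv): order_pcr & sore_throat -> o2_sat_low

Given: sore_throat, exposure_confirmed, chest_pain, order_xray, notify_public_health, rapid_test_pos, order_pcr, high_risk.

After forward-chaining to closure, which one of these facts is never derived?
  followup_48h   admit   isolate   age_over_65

Round 1: (vi) [sore_throat -> age_over_65]; (xii) [chest_pain & high_risk & rapid_test_pos -> cough]; (xiii) [sore_throat & order_xray -> hydration_advised]; (xiv) [order_pcr & sore_throat -> o2_sat_low]. Adds age_over_65, cough, hydration_advised, o2_sat_low.
Round 2: (v) [hydration_advised -> start_antiviral]; (viii) [cough & order_xray & sore_throat -> isolate]; (x) [o2_sat_low & notify_public_health -> discharge_ok]. Adds start_antiviral, isolate, discharge_ok.
Round 3: (ii) [isolate & start_antiviral -> culture_positive]; (iv) [discharge_ok -> immunocompromised]. Adds culture_positive, immunocompromised.
Round 4: (iii) [immunocompromised & culture_positive -> fever_present]. Adds fever_present.
Round 5: (i) [fever_present -> admit]. Adds admit.
Derived: admit (round 5), isolate (round 2), age_over_65 (round 1). followup_48h never appears in any round.

followup_48h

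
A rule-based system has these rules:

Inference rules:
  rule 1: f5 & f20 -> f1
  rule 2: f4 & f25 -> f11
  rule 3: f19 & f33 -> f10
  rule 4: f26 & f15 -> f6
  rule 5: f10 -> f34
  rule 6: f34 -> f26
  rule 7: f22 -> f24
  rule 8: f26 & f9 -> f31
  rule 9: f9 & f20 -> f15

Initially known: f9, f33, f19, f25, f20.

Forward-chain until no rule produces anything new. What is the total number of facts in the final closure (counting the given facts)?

11

Round 1: rule 3 [f19 & f33 -> f10]; rule 9 [f9 & f20 -> f15]. New: f10, f15.
Round 2: rule 5 [f10 -> f34]. New: f34.
Round 3: rule 6 [f34 -> f26]. New: f26.
Round 4: rule 4 [f26 & f15 -> f6]; rule 8 [f26 & f9 -> f31]. New: f6, f31.
Closure: {f10, f15, f19, f20, f25, f26, f31, f33, f34, f6, f9} — 11 facts.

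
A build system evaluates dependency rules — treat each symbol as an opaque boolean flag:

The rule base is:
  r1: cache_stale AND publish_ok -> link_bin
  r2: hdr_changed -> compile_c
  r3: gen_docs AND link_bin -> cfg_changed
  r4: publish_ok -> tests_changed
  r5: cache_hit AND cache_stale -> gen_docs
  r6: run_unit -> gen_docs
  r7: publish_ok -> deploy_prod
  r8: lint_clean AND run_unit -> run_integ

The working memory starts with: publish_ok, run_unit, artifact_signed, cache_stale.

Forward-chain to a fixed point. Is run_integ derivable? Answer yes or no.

no

Round 1: r1 [cache_stale AND publish_ok -> link_bin]; r4 [publish_ok -> tests_changed]; r6 [run_unit -> gen_docs]; r7 [publish_ok -> deploy_prod]. New: link_bin, tests_changed, gen_docs, deploy_prod.
Round 2: r3 [gen_docs AND link_bin -> cfg_changed]. New: cfg_changed.
Fixed point reached. run_integ is concluded only by r8; r8 needs lint_clean (never derived).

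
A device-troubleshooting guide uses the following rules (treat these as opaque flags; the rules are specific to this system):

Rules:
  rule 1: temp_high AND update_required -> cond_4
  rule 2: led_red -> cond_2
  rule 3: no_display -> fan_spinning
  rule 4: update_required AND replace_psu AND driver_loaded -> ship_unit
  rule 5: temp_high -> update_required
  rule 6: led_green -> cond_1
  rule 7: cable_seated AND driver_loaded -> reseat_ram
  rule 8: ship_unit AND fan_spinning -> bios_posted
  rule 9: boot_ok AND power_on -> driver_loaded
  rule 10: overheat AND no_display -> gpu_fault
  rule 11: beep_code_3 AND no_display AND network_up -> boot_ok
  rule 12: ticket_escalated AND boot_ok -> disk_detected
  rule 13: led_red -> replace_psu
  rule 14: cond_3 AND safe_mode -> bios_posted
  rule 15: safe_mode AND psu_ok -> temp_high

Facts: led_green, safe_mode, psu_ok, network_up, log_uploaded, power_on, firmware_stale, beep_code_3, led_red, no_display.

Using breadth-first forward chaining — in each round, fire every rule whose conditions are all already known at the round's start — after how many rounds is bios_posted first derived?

Round 1: rule 2 [led_red -> cond_2]; rule 3 [no_display -> fan_spinning]; rule 6 [led_green -> cond_1]; rule 11 [beep_code_3 AND no_display AND network_up -> boot_ok]; rule 13 [led_red -> replace_psu]; rule 15 [safe_mode AND psu_ok -> temp_high]. New: cond_2, fan_spinning, cond_1, boot_ok, replace_psu, temp_high.
Round 2: rule 5 [temp_high -> update_required]; rule 9 [boot_ok AND power_on -> driver_loaded]. New: update_required, driver_loaded.
Round 3: rule 1 [temp_high AND update_required -> cond_4]; rule 4 [update_required AND replace_psu AND driver_loaded -> ship_unit]. New: cond_4, ship_unit.
Round 4: rule 8 [ship_unit AND fan_spinning -> bios_posted]. New: bios_posted.
bios_posted first appears in round 4.

4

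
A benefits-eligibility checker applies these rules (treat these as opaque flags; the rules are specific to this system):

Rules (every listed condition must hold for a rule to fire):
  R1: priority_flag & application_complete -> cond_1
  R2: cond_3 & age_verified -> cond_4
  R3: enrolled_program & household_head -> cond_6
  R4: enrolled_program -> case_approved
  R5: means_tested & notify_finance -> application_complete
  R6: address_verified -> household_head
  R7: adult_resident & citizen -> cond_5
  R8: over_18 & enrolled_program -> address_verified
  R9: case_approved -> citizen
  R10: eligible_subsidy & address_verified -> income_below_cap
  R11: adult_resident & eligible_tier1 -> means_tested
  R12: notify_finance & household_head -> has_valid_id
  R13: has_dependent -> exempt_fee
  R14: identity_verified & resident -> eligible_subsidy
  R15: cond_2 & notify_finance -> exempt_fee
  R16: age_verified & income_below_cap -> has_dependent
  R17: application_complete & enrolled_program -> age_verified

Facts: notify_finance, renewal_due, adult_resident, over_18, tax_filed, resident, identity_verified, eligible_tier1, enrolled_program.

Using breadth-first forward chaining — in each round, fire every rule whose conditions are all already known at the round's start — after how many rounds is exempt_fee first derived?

5

Round 1: R4 [enrolled_program -> case_approved]; R8 [over_18 & enrolled_program -> address_verified]; R11 [adult_resident & eligible_tier1 -> means_tested]; R14 [identity_verified & resident -> eligible_subsidy]. New: case_approved, address_verified, means_tested, eligible_subsidy.
Round 2: R5 [means_tested & notify_finance -> application_complete]; R6 [address_verified -> household_head]; R9 [case_approved -> citizen]; R10 [eligible_subsidy & address_verified -> income_below_cap]. New: application_complete, household_head, citizen, income_below_cap.
Round 3: R3 [enrolled_program & household_head -> cond_6]; R7 [adult_resident & citizen -> cond_5]; R12 [notify_finance & household_head -> has_valid_id]; R17 [application_complete & enrolled_program -> age_verified]. New: cond_6, cond_5, has_valid_id, age_verified.
Round 4: R16 [age_verified & income_below_cap -> has_dependent]. New: has_dependent.
Round 5: R13 [has_dependent -> exempt_fee]. New: exempt_fee.
exempt_fee first appears in round 5.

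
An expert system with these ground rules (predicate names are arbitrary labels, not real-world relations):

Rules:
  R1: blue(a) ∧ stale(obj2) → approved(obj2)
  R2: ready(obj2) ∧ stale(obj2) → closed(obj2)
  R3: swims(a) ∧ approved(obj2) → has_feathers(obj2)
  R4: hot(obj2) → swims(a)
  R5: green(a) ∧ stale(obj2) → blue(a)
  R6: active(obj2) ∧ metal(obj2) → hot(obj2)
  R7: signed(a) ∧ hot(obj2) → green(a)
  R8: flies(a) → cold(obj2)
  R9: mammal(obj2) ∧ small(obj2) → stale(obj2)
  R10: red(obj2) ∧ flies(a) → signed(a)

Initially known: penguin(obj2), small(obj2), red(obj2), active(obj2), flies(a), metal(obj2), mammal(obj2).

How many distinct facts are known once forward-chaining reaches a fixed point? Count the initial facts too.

[1] R6 [active(obj2) ∧ metal(obj2) → hot(obj2)]; R8 [flies(a) → cold(obj2)]; R9 [mammal(obj2) ∧ small(obj2) → stale(obj2)]; R10 [red(obj2) ∧ flies(a) → signed(a)]. ⇒ new: hot(obj2), cold(obj2), stale(obj2), signed(a).
[2] R4 [hot(obj2) → swims(a)]; R7 [signed(a) ∧ hot(obj2) → green(a)]. ⇒ new: swims(a), green(a).
[3] R5 [green(a) ∧ stale(obj2) → blue(a)]. ⇒ new: blue(a).
[4] R1 [blue(a) ∧ stale(obj2) → approved(obj2)]. ⇒ new: approved(obj2).
[5] R3 [swims(a) ∧ approved(obj2) → has_feathers(obj2)]. ⇒ new: has_feathers(obj2).
Closure: {active(obj2), approved(obj2), blue(a), cold(obj2), flies(a), green(a), has_feathers(obj2), hot(obj2), mammal(obj2), metal(obj2), penguin(obj2), red(obj2), signed(a), small(obj2), stale(obj2), swims(a)} — 16 facts.

16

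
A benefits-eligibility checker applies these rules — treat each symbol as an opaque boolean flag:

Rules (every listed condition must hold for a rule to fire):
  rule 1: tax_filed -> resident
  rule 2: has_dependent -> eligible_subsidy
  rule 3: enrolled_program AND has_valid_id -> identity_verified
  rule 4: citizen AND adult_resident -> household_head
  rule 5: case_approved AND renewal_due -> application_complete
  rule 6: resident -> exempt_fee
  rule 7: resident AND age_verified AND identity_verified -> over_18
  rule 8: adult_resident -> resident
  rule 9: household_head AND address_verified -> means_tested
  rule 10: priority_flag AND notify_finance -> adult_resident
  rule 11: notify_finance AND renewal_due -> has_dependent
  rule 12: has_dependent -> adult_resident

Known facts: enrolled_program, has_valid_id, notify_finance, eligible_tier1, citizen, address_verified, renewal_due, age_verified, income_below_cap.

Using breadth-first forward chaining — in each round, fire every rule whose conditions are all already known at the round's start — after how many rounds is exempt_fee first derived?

Round 1 fires rule 3, rule 11, giving identity_verified, has_dependent.
Round 2 fires rule 2, rule 12, giving eligible_subsidy, adult_resident.
Round 3 fires rule 4, rule 8, giving household_head, resident.
Round 4 fires rule 6, rule 7, rule 9, giving exempt_fee, over_18, means_tested.
exempt_fee first appears in round 4.

4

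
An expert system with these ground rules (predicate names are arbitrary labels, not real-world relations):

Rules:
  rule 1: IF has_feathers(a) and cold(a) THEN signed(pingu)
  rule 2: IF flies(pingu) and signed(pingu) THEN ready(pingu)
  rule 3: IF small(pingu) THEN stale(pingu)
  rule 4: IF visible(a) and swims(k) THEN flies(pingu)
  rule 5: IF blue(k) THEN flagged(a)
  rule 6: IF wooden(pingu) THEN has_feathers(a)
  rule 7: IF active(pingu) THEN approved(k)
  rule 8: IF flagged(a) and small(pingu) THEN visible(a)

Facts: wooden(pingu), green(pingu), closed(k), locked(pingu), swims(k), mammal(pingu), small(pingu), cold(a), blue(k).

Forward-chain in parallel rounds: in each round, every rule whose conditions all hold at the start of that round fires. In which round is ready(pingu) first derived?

4

Round 1: rule 3 [IF small(pingu) THEN stale(pingu)]; rule 5 [IF blue(k) THEN flagged(a)]; rule 6 [IF wooden(pingu) THEN has_feathers(a)]. Adds stale(pingu), flagged(a), has_feathers(a).
Round 2: rule 1 [IF has_feathers(a) and cold(a) THEN signed(pingu)]; rule 8 [IF flagged(a) and small(pingu) THEN visible(a)]. Adds signed(pingu), visible(a).
Round 3: rule 4 [IF visible(a) and swims(k) THEN flies(pingu)]. Adds flies(pingu).
Round 4: rule 2 [IF flies(pingu) and signed(pingu) THEN ready(pingu)]. Adds ready(pingu).
ready(pingu) first appears in round 4.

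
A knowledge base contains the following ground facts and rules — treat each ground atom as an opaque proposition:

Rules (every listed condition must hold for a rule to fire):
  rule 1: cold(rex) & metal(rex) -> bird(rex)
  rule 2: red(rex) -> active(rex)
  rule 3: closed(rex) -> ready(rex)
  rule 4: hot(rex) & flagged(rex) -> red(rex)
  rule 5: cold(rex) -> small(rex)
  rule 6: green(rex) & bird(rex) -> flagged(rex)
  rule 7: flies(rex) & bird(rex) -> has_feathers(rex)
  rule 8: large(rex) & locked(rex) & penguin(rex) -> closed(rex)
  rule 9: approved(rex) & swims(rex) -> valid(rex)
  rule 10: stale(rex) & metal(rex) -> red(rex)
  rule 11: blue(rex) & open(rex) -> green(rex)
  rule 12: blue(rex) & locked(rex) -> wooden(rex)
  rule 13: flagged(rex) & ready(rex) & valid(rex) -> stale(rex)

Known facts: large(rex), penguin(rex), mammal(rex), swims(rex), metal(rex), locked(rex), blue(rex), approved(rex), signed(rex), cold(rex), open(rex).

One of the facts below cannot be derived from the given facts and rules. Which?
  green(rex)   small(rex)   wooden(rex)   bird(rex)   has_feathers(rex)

has_feathers(rex)

Round 1 — rule 1, rule 5, rule 8, rule 9, rule 11, rule 12, derive bird(rex), small(rex), closed(rex), valid(rex), green(rex), wooden(rex).
Round 2 — rule 3, rule 6, derive ready(rex), flagged(rex).
Round 3 — rule 13, derive stale(rex).
Round 4 — rule 10, derive red(rex).
Round 5 — rule 2, derive active(rex).
Derived: green(rex) (round 1), bird(rex) (round 1), wooden(rex) (round 1), small(rex) (round 1). has_feathers(rex) never appears in any round.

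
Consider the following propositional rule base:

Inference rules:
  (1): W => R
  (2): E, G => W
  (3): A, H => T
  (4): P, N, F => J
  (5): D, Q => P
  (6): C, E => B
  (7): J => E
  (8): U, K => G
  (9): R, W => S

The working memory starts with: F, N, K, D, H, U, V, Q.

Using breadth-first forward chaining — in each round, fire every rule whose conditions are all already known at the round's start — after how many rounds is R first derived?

Round 1 — (5), (8), derive P, G.
Round 2 — (4), derive J.
Round 3 — (7), derive E.
Round 4 — (2), derive W.
Round 5 — (1), derive R.
R first appears in round 5.

5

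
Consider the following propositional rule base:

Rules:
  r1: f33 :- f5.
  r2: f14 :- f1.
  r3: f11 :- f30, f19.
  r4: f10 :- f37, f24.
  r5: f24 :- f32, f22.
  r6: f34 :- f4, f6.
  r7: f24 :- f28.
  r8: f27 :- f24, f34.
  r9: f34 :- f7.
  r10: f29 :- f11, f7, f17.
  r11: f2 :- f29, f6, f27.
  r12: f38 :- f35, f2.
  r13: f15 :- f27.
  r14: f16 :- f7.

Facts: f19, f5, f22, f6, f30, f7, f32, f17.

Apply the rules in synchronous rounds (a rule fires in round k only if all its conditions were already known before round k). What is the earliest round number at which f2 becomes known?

3

Round 1 fires r1, r3, r5, r9, r14, giving f33, f11, f24, f34, f16.
Round 2 fires r8, r10, giving f27, f29.
Round 3 fires r11, r13, giving f2, f15.
f2 first appears in round 3.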